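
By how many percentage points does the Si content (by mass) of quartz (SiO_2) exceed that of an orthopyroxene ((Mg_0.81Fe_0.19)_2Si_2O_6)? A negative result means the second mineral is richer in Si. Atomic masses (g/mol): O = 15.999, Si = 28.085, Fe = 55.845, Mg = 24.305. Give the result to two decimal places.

20.34 percentage points

Si in SiO_2: molar mass 60.083 g/mol; 1×28.085 = 28.085 g → 46.74 wt%.
Si in (Mg_0.81Fe_0.19)_2Si_2O_6: molar mass 212.759 g/mol; 2×28.085 = 56.170 g → 26.40 wt%.
Difference = 46.74 − 26.40 = 20.34 percentage points.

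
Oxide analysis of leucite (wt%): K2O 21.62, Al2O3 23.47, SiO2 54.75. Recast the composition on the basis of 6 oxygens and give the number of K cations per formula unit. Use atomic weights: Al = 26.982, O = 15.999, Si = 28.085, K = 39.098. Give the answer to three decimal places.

K2O (M=94.195): mol = 0.22952; K = 0.45904, O = 0.22952.
Al2O3 (M=101.961): mol = 0.23019; Al = 0.46038, O = 0.69057.
SiO2 (M=60.083): mol = 0.91124; Si = 0.91124, O = 1.82248.
ΣO = 2.74257; factor = 6/ΣO = 2.18773.
K apfu = 0.45904 × 2.18773 = 1.004.

1.004 K apfu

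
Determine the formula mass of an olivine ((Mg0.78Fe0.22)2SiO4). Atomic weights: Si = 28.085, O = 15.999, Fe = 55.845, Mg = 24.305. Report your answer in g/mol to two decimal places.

154.57 g/mol

The formula mass is the sum 1.56*24.305 + 0.44*55.845 + 1*28.085 + 4*15.999.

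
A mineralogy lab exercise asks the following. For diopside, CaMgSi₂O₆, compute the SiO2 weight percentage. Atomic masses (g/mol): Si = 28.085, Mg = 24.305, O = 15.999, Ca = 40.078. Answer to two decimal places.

55.49 wt%

M(CaMgSi₂O₆) = 216.547 g/mol; M(SiO2) = 60.083 g/mol.
Moles SiO2 per formula unit = 2 Si ÷ 1 = 2.0000.
SiO2 fraction = (2.0000 × 60.083) / 216.547 = 120.166/216.547 = 0.5549.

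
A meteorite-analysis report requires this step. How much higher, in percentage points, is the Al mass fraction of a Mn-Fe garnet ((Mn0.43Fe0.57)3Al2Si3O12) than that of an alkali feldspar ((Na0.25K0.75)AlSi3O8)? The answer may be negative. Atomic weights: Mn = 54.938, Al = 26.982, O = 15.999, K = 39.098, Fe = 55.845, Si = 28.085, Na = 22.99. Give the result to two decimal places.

1.03 percentage points

Al in (Mn0.43Fe0.57)3Al2Si3O12: molar mass 496.572 g/mol; 2×26.982 = 53.964 g → 10.87 wt%.
Al in (Na0.25K0.75)AlSi3O8: molar mass 274.300 g/mol; 1×26.982 = 26.982 g → 9.84 wt%.
Difference = 10.87 − 9.84 = 1.03 percentage points.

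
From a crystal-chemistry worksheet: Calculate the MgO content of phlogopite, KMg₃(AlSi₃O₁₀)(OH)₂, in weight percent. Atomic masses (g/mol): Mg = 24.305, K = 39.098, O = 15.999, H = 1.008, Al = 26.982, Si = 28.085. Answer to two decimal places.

Molar mass of KMg₃(AlSi₃O₁₀)(OH)₂ = 1·39.098 + 3·24.305 + 1·26.982 + 3·28.085 + 12·15.999 + 2·1.008 = 417.254 g/mol.
Each formula unit contains 3 Mg, equivalent to 3/1 = 3.0000 mol MgO.
M(MgO) = 1×24.305 + 1×15.999 = 40.304 g/mol.
Mass of MgO per formula unit = 3.0000 × 40.304 = 120.912 g.
MgO wt% = 120.912 / 417.254 × 100 = 28.98%.

28.98 wt%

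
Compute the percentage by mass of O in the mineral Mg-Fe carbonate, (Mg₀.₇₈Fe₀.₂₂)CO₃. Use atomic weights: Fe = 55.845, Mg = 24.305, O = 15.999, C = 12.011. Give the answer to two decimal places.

52.60 mass %

Molar mass of (Mg₀.₇₈Fe₀.₂₂)CO₃: 0.78·24.305 + 0.22·55.845 + 1·12.011 + 3·15.999 = 91.252 g/mol.
Mass of O per formula unit: 3 × 15.999 = 47.997 g.
Weight fraction O = 47.997 / 91.252 = 0.5260.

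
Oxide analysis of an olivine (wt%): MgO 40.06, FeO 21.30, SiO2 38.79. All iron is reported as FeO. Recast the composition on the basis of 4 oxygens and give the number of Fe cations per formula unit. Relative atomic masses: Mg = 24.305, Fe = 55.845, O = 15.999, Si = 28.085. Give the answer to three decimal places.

0.459 Fe apfu

MgO: 40.06/40.304 = 0.99395 mol → 0.99395 mol Mg, 0.99395 mol O.
FeO: 21.30/71.844 = 0.29648 mol → 0.29648 mol Fe, 0.29648 mol O.
SiO2: 38.79/60.083 = 0.64561 mol → 0.64561 mol Si, 1.29122 mol O.
Total oxygen = 2.58165 mol. Normalization factor = 4/2.58165 = 1.54940.
Fe per 4 O = 0.29648 × 1.54940 = 0.459.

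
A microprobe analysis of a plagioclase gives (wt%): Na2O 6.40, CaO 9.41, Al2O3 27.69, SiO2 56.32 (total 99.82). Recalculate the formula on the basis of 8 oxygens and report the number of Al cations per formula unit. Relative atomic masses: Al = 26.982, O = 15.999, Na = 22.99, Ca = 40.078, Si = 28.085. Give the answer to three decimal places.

Na2O (M=61.979): mol = 0.10326; Na = 0.20652, O = 0.10326.
CaO (M=56.077): mol = 0.16780; Ca = 0.16780, O = 0.16780.
Al2O3 (M=101.961): mol = 0.27157; Al = 0.54314, O = 0.81471.
SiO2 (M=60.083): mol = 0.93737; Si = 0.93737, O = 1.87474.
ΣO = 2.96051; factor = 8/ΣO = 2.70224.
Al apfu = 0.54314 × 2.70224 = 1.468.

1.468 Al apfu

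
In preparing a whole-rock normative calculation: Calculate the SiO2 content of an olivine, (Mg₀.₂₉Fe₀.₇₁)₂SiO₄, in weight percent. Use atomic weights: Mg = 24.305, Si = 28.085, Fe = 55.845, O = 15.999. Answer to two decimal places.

32.39 wt%

Molar mass of (Mg₀.₂₉Fe₀.₇₁)₂SiO₄ = 0.58*24.305 + 1.42*55.845 + 1*28.085 + 4*15.999 = 185.478 g/mol.
Each formula unit contains 1 Si, equivalent to 1/1 = 1.0000 mol SiO2.
M(SiO2) = 1×28.085 + 2×15.999 = 60.083 g/mol.
Mass of SiO2 per formula unit = 1.0000 × 60.083 = 60.083 g.
SiO2 wt% = 60.083 / 185.478 × 100 = 32.39%.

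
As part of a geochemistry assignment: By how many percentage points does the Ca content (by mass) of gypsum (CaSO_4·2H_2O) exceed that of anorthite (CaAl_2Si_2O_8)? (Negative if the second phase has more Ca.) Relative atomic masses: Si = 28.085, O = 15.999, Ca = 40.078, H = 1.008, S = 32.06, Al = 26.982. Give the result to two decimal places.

First mineral: 40.078 g Ca in 172.164 g formula = 23.28 wt% Ca.
Second mineral: 40.078 g Ca in 278.204 g formula = 14.41 wt% Ca.
23.28% − 14.41% gives a difference of 8.87 percentage points.

8.87 percentage points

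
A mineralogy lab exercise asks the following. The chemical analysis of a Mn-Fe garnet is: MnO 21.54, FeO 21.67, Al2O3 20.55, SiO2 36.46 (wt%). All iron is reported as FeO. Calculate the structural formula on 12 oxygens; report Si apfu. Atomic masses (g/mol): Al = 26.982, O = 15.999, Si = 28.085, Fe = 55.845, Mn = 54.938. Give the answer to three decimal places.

21.54 wt% MnO ÷ 70.937 g/mol = 0.30365 mol, giving 0.30365 Mn and 0.30365 O.
21.67 wt% FeO ÷ 71.844 g/mol = 0.30163 mol, giving 0.30163 Fe and 0.30163 O.
20.55 wt% Al2O3 ÷ 101.961 g/mol = 0.20155 mol, giving 0.40310 Al and 0.60465 O.
36.46 wt% SiO2 ÷ 60.083 g/mol = 0.60683 mol, giving 0.60683 Si and 1.21366 O.
Oxygen sums to 2.42359; scaling by 12/2.42359 = 4.95133 puts the formula on 12 O.
Si: 0.60683 × 4.95133 = 3.005 atoms per formula unit.

3.005 Si apfu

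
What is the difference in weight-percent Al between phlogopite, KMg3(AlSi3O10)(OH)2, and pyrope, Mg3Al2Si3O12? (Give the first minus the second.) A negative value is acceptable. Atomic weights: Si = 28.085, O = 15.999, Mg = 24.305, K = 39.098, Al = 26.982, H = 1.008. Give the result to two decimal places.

Al in KMg3(AlSi3O10)(OH)2: molar mass 417.254 g/mol; 1×26.982 = 26.982 g → 6.47 wt%.
Al in Mg3Al2Si3O12: molar mass 403.122 g/mol; 2×26.982 = 53.964 g → 13.39 wt%.
Difference = 6.47 − 13.39 = -6.92 percentage points.

-6.92 percentage points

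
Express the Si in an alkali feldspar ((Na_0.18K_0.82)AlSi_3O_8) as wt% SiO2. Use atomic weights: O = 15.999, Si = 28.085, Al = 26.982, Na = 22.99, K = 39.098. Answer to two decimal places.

M((Na_0.18K_0.82)AlSi_3O_8) = 275.428 g/mol; M(SiO2) = 60.083 g/mol.
Moles SiO2 per formula unit = 3 Si ÷ 1 = 3.0000.
SiO2 fraction = (3.0000 × 60.083) / 275.428 = 180.249/275.428 = 0.6544.

65.44 wt%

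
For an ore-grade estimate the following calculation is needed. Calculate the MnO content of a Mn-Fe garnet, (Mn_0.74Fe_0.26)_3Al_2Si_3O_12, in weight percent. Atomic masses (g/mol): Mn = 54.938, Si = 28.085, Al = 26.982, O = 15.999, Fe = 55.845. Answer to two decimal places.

Molar mass of (Mn_0.74Fe_0.26)_3Al_2Si_3O_12 = 2.22*54.938 + 0.78*55.845 + 2*26.982 + 3*28.085 + 12*15.999 = 495.728 g/mol.
Each formula unit contains 2.22 Mn, equivalent to 2.22/1 = 2.2200 mol MnO.
M(MnO) = 1×54.938 + 1×15.999 = 70.937 g/mol.
Mass of MnO per formula unit = 2.2200 × 70.937 = 157.480 g.
MnO wt% = 157.480 / 495.728 × 100 = 31.77%.

31.77 wt%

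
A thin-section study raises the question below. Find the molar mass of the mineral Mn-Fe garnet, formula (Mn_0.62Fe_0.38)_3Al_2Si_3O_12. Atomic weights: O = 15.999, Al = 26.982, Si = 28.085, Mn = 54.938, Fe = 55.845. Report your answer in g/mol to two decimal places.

496.05 g/mol

M = 1.86(54.938) + 1.14(55.845) + 2(26.982) + 3(28.085) + 12(15.999)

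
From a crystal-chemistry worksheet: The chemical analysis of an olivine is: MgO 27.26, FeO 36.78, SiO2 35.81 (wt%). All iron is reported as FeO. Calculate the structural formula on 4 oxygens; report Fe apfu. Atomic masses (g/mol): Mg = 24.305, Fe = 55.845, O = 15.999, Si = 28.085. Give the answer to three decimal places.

27.26 wt% MgO ÷ 40.304 g/mol = 0.67636 mol, giving 0.67636 Mg and 0.67636 O.
36.78 wt% FeO ÷ 71.844 g/mol = 0.51194 mol, giving 0.51194 Fe and 0.51194 O.
35.81 wt% SiO2 ÷ 60.083 g/mol = 0.59601 mol, giving 0.59601 Si and 1.19202 O.
Oxygen sums to 2.38032; scaling by 4/2.38032 = 1.68045 puts the formula on 4 O.
Fe: 0.51194 × 1.68045 = 0.860 atoms per formula unit.

0.860 Fe apfu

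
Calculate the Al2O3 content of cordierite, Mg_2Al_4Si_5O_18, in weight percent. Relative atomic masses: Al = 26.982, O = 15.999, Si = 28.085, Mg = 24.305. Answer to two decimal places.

34.86 wt%

M(Mg_2Al_4Si_5O_18) = 584.945 g/mol; M(Al2O3) = 101.961 g/mol.
Moles Al2O3 per formula unit = 4 Al ÷ 2 = 2.0000.
Al2O3 fraction = (2.0000 × 101.961) / 584.945 = 203.922/584.945 = 0.3486.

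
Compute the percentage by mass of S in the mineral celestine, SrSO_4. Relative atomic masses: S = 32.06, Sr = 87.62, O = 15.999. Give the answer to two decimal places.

17.45 weight percent

M(SrSO_4) = 183.676 g/mol.
S contributes 1 × 32.06 = 32.060 g per mole.
32.060/183.676 = 0.1745 → 17.45%.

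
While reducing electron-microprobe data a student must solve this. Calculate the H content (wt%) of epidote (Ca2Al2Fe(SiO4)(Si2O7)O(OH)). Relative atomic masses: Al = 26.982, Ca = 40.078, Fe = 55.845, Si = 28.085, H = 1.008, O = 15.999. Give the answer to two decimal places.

M(Ca2Al2Fe(SiO4)(Si2O7)O(OH)) = 483.215 g/mol.
H contributes 1 × 1.008 = 1.008 g per mole.
1.008/483.215 = 0.0021 → 0.21%.

0.21 wt%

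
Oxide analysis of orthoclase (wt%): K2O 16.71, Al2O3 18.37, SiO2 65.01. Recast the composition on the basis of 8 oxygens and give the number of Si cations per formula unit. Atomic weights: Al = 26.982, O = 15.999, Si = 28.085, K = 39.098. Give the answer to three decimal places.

K2O: 16.71/94.195 = 0.17740 mol → 0.35480 mol K, 0.17740 mol O.
Al2O3: 18.37/101.961 = 0.18017 mol → 0.36034 mol Al, 0.54051 mol O.
SiO2: 65.01/60.083 = 1.08200 mol → 1.08200 mol Si, 2.16400 mol O.
Total oxygen = 2.88191 mol. Normalization factor = 8/2.88191 = 2.77594.
Si per 8 O = 1.08200 × 2.77594 = 3.004.

3.004 Si apfu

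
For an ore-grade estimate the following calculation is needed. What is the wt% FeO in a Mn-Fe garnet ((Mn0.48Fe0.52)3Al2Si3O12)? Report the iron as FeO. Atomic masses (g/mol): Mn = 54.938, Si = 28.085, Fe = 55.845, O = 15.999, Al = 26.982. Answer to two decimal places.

22.58 wt%

Molar mass of (Mn0.48Fe0.52)3Al2Si3O12 = 1.44×54.938 + 1.56×55.845 + 2×26.982 + 3×28.085 + 12×15.999 = 496.436 g/mol.
Each formula unit contains 1.56 Fe, equivalent to 1.56/1 = 1.5600 mol FeO.
M(FeO) = 1×55.845 + 1×15.999 = 71.844 g/mol.
Mass of FeO per formula unit = 1.5600 × 71.844 = 112.077 g.
FeO wt% = 112.077 / 496.436 × 100 = 22.58%.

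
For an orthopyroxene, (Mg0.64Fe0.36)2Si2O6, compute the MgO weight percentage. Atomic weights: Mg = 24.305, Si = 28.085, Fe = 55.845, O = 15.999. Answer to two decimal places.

23.08 wt%

M((Mg0.64Fe0.36)2Si2O6) = 223.483 g/mol; M(MgO) = 40.304 g/mol.
Moles MgO per formula unit = 1.28 Mg ÷ 1 = 1.2800.
MgO fraction = (1.2800 × 40.304) / 223.483 = 51.589/223.483 = 0.2308.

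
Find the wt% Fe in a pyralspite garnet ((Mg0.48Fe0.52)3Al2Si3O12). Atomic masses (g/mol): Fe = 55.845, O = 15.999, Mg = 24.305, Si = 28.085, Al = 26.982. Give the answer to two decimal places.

Formula mass = 1.44·24.305 + 1.56·55.845 + 2·26.982 + 3·28.085 + 12·15.999 = 452.324 g/mol, of which 87.118 g is Fe.
So Fe makes up 87.118/452.324 = 0.1926 of the mass, i.e. 19.26%.

19.26 wt%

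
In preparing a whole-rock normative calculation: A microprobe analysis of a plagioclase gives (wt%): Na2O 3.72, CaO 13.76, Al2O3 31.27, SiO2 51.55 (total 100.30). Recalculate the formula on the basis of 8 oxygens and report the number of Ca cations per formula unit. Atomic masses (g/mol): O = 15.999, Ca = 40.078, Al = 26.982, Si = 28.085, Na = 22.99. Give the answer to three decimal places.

Na2O: 3.72/61.979 = 0.06002 mol → 0.12004 mol Na, 0.06002 mol O.
CaO: 13.76/56.077 = 0.24538 mol → 0.24538 mol Ca, 0.24538 mol O.
Al2O3: 31.27/101.961 = 0.30669 mol → 0.61338 mol Al, 0.92007 mol O.
SiO2: 51.55/60.083 = 0.85798 mol → 0.85798 mol Si, 1.71596 mol O.
Total oxygen = 2.94143 mol. Normalization factor = 8/2.94143 = 2.71977.
Ca per 8 O = 0.24538 × 2.71977 = 0.667.

0.667 Ca apfu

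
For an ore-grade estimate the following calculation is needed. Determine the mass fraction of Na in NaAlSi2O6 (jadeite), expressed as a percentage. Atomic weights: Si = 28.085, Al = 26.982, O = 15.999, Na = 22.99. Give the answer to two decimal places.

11.37 mass %

Molar mass of NaAlSi2O6: 1×22.99 + 1×26.982 + 2×28.085 + 6×15.999 = 202.136 g/mol.
Mass of Na per formula unit: 1 × 22.99 = 22.990 g.
Weight fraction Na = 22.990 / 202.136 = 0.1137.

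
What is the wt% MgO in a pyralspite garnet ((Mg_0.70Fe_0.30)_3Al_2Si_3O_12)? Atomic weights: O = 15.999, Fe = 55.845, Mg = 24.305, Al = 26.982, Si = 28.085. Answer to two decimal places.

Molar mass of (Mg_0.70Fe_0.30)_3Al_2Si_3O_12 = 2.10·24.305 + 0.90·55.845 + 2·26.982 + 3·28.085 + 12·15.999 = 431.508 g/mol.
Each formula unit contains 2.10 Mg, equivalent to 2.10/1 = 2.1000 mol MgO.
M(MgO) = 1×24.305 + 1×15.999 = 40.304 g/mol.
Mass of MgO per formula unit = 2.1000 × 40.304 = 84.638 g.
MgO wt% = 84.638 / 431.508 × 100 = 19.61%.

19.61 wt%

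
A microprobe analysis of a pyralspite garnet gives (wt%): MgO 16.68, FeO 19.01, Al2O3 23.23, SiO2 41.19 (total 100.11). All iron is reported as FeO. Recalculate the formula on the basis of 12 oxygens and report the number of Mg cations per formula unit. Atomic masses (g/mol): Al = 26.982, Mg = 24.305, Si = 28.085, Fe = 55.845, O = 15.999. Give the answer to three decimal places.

1.817 Mg apfu

MgO: 16.68/40.304 = 0.41385 mol → 0.41385 mol Mg, 0.41385 mol O.
FeO: 19.01/71.844 = 0.26460 mol → 0.26460 mol Fe, 0.26460 mol O.
Al2O3: 23.23/101.961 = 0.22783 mol → 0.45566 mol Al, 0.68349 mol O.
SiO2: 41.19/60.083 = 0.68555 mol → 0.68555 mol Si, 1.37110 mol O.
Total oxygen = 2.73304 mol. Normalization factor = 12/2.73304 = 4.39072.
Mg per 12 O = 0.41385 × 4.39072 = 1.817.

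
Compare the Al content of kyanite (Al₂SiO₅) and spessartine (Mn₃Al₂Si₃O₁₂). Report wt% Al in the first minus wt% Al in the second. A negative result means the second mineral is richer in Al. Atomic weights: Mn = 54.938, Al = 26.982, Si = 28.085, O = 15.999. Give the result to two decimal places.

22.40 percentage points

M(Al₂SiO₅) = 162.044 g/mol, so wt% Al = 53.964/162.044 × 100 = 33.30%.
M(Mn₃Al₂Si₃O₁₂) = 495.021 g/mol, so wt% Al = 53.964/495.021 × 100 = 10.90%.
33.30 − 10.90 = 22.40 pp.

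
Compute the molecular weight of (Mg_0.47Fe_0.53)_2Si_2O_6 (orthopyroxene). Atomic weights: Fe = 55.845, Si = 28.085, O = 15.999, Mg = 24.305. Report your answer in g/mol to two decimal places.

234.21 g/mol

Mg: 0.94 × 24.305 = 22.8467
Fe: 1.06 × 55.845 = 59.1957
Si: 2 × 28.085 = 56.1700
O: 6 × 15.999 = 95.9940
Summing the contributions gives the formula mass.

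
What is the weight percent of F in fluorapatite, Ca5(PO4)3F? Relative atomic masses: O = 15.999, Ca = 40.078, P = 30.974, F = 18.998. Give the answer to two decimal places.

Molar mass of Ca5(PO4)3F: 5·40.078 + 3·30.974 + 12·15.999 + 1·18.998 = 504.298 g/mol.
Mass of F per formula unit: 1 × 18.998 = 18.998 g.
Weight fraction F = 18.998 / 504.298 = 0.0377.

3.77 mass %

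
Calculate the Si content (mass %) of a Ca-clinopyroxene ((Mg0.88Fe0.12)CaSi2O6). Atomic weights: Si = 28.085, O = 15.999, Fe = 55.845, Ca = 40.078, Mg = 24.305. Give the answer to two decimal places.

Molar mass of (Mg0.88Fe0.12)CaSi2O6: 0.88*24.305 + 0.12*55.845 + 1*40.078 + 2*28.085 + 6*15.999 = 220.332 g/mol.
Mass of Si per formula unit: 2 × 28.085 = 56.170 g.
Weight fraction Si = 56.170 / 220.332 = 0.2549.

25.49 mass %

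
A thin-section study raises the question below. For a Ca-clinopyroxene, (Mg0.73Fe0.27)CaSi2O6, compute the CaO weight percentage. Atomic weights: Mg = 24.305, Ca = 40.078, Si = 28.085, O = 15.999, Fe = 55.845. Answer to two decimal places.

Formula mass = 225.063 g/mol.
1 Ca → 1.0000 mol CaO per formula unit; M(CaO) = 56.077, so CaO mass = 56.077 g.
56.077/225.063 × 100 = 24.92 wt%.

24.92 wt%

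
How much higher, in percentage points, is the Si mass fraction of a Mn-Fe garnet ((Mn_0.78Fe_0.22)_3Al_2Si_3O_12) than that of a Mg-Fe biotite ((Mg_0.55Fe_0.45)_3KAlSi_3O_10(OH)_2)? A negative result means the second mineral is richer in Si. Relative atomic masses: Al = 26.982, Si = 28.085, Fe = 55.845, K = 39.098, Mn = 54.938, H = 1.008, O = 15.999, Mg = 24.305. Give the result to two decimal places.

-1.32 percentage points

First mineral: 84.255 g Si in 495.620 g formula = 17.00 wt% Si.
Second mineral: 84.255 g Si in 459.833 g formula = 18.32 wt% Si.
17.00% − 18.32% gives a difference of -1.32 percentage points.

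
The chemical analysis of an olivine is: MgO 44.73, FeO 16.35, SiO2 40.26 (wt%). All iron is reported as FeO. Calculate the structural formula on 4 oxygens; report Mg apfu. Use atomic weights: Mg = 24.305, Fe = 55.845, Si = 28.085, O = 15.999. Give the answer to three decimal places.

1.658 Mg apfu

MgO: 44.73/40.304 = 1.10982 mol → 1.10982 mol Mg, 1.10982 mol O.
FeO: 16.35/71.844 = 0.22758 mol → 0.22758 mol Fe, 0.22758 mol O.
SiO2: 40.26/60.083 = 0.67007 mol → 0.67007 mol Si, 1.34014 mol O.
Total oxygen = 2.67754 mol. Normalization factor = 4/2.67754 = 1.49391.
Mg per 4 O = 1.10982 × 1.49391 = 1.658.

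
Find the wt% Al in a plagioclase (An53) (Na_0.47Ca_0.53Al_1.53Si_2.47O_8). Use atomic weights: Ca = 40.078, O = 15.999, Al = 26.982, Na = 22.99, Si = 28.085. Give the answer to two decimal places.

Molar mass of Na_0.47Ca_0.53Al_1.53Si_2.47O_8: 0.47·22.99 + 0.53·40.078 + 1.53·26.982 + 2.47·28.085 + 8·15.999 = 270.691 g/mol.
Mass of Al per formula unit: 1.53 × 26.982 = 41.282 g.
Weight fraction Al = 41.282 / 270.691 = 0.1525.

15.25 mass %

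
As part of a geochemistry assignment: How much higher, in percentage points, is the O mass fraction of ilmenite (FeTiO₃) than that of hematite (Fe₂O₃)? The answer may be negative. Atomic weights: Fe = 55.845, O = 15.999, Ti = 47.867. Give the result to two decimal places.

O in FeTiO₃: molar mass 151.709 g/mol; 3×15.999 = 47.997 g → 31.64 wt%.
O in Fe₂O₃: molar mass 159.687 g/mol; 3×15.999 = 47.997 g → 30.06 wt%.
Difference = 31.64 − 30.06 = 1.58 percentage points.

1.58 percentage points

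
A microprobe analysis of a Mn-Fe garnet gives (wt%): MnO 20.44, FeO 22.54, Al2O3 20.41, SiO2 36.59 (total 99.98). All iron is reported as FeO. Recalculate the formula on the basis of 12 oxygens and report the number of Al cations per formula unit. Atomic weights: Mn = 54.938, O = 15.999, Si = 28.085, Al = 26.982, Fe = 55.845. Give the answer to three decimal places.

1.985 Al apfu

MnO: 20.44/70.937 = 0.28814 mol → 0.28814 mol Mn, 0.28814 mol O.
FeO: 22.54/71.844 = 0.31374 mol → 0.31374 mol Fe, 0.31374 mol O.
Al2O3: 20.41/101.961 = 0.20017 mol → 0.40034 mol Al, 0.60051 mol O.
SiO2: 36.59/60.083 = 0.60899 mol → 0.60899 mol Si, 1.21798 mol O.
Total oxygen = 2.42037 mol. Normalization factor = 12/2.42037 = 4.95792.
Al per 12 O = 0.40034 × 4.95792 = 1.985.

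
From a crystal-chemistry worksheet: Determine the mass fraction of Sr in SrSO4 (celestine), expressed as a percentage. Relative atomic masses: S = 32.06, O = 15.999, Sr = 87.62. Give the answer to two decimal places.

M(SrSO4) = 183.676 g/mol.
Sr contributes 1 × 87.62 = 87.620 g per mole.
87.620/183.676 = 0.4770 → 47.70%.

47.70 wt%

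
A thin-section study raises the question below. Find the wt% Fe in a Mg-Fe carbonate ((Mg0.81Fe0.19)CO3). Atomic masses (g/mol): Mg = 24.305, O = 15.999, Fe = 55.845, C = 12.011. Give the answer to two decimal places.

Molar mass of (Mg0.81Fe0.19)CO3: 0.81*24.305 + 0.19*55.845 + 1*12.011 + 3*15.999 = 90.306 g/mol.
Mass of Fe per formula unit: 0.19 × 55.845 = 10.611 g.
Weight fraction Fe = 10.611 / 90.306 = 0.1175.

11.75 weight percent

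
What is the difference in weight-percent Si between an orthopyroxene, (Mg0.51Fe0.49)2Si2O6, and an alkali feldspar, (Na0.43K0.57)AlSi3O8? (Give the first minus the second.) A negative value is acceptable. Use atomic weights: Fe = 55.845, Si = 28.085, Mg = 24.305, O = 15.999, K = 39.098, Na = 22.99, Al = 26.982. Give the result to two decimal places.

Si in (Mg0.51Fe0.49)2Si2O6: molar mass 231.683 g/mol; 2×28.085 = 56.170 g → 24.24 wt%.
Si in (Na0.43K0.57)AlSi3O8: molar mass 271.401 g/mol; 3×28.085 = 84.255 g → 31.04 wt%.
Difference = 24.24 − 31.04 = -6.80 percentage points.

-6.80 percentage points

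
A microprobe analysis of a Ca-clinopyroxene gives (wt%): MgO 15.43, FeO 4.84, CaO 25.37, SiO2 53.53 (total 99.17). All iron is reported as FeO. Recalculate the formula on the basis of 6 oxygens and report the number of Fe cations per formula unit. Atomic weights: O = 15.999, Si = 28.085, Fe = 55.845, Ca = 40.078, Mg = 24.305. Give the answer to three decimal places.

MgO (M=40.304): mol = 0.38284; Mg = 0.38284, O = 0.38284.
FeO (M=71.844): mol = 0.06737; Fe = 0.06737, O = 0.06737.
CaO (M=56.077): mol = 0.45241; Ca = 0.45241, O = 0.45241.
SiO2 (M=60.083): mol = 0.89093; Si = 0.89093, O = 1.78186.
ΣO = 2.68448; factor = 6/ΣO = 2.23507.
Fe apfu = 0.06737 × 2.23507 = 0.151.

0.151 Fe apfu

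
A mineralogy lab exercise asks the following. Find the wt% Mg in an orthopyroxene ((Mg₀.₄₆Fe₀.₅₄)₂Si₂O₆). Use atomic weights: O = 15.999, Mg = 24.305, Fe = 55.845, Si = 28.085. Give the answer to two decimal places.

Formula mass = 0.92·24.305 + 1.08·55.845 + 2·28.085 + 6·15.999 = 234.837 g/mol, of which 22.361 g is Mg.
So Mg makes up 22.361/234.837 = 0.0952 of the mass, i.e. 9.52%.

9.52 weight percent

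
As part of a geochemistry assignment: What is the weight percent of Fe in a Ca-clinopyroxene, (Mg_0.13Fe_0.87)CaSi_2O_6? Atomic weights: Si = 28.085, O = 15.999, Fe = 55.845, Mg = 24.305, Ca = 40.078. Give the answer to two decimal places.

19.91 weight percent

M((Mg_0.13Fe_0.87)CaSi_2O_6) = 243.987 g/mol.
Fe contributes 0.87 × 55.845 = 48.585 g per mole.
48.585/243.987 = 0.1991 → 19.91%.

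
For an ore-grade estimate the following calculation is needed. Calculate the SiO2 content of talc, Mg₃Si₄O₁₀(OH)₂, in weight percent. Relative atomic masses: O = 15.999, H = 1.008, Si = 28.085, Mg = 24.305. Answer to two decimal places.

M(Mg₃Si₄O₁₀(OH)₂) = 379.259 g/mol; M(SiO2) = 60.083 g/mol.
Moles SiO2 per formula unit = 4 Si ÷ 1 = 4.0000.
SiO2 fraction = (4.0000 × 60.083) / 379.259 = 240.332/379.259 = 0.6337.

63.37 wt%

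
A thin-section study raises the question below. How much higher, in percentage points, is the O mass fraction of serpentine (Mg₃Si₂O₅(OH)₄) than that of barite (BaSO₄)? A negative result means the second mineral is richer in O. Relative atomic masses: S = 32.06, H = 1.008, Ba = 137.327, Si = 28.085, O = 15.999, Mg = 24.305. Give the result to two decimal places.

24.54 percentage points

O in Mg₃Si₂O₅(OH)₄: molar mass 277.108 g/mol; 9×15.999 = 143.991 g → 51.96 wt%.
O in BaSO₄: molar mass 233.383 g/mol; 4×15.999 = 63.996 g → 27.42 wt%.
Difference = 51.96 − 27.42 = 24.54 percentage points.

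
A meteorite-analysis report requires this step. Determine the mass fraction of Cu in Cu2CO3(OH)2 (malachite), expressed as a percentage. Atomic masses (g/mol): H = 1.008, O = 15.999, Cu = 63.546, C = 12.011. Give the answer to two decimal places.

Molar mass of Cu2CO3(OH)2: 2*63.546 + 1*12.011 + 5*15.999 + 2*1.008 = 221.114 g/mol.
Mass of Cu per formula unit: 2 × 63.546 = 127.092 g.
Weight fraction Cu = 127.092 / 221.114 = 0.5748.

57.48 wt%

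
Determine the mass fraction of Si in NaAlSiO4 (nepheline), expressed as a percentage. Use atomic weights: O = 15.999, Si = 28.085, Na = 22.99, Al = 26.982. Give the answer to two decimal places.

Formula mass = 1*22.99 + 1*26.982 + 1*28.085 + 4*15.999 = 142.053 g/mol, of which 28.085 g is Si.
So Si makes up 28.085/142.053 = 0.1977 of the mass, i.e. 19.77%.

19.77 weight percent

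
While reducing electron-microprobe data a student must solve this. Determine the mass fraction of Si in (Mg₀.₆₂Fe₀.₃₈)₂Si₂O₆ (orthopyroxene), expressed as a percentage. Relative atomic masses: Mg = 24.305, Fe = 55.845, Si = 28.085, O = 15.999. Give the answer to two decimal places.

24.99 wt%

M((Mg₀.₆₂Fe₀.₃₈)₂Si₂O₆) = 224.744 g/mol.
Si contributes 2 × 28.085 = 56.170 g per mole.
56.170/224.744 = 0.2499 → 24.99%.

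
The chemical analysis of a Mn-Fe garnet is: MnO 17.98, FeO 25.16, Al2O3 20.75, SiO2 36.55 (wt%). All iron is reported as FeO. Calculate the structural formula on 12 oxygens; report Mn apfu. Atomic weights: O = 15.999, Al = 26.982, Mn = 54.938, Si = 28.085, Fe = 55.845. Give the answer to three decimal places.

MnO (M=70.937): mol = 0.25346; Mn = 0.25346, O = 0.25346.
FeO (M=71.844): mol = 0.35020; Fe = 0.35020, O = 0.35020.
Al2O3 (M=101.961): mol = 0.20351; Al = 0.40702, O = 0.61053.
SiO2 (M=60.083): mol = 0.60833; Si = 0.60833, O = 1.21666.
ΣO = 2.43085; factor = 12/ΣO = 4.93654.
Mn apfu = 0.25346 × 4.93654 = 1.251.

1.251 Mn apfu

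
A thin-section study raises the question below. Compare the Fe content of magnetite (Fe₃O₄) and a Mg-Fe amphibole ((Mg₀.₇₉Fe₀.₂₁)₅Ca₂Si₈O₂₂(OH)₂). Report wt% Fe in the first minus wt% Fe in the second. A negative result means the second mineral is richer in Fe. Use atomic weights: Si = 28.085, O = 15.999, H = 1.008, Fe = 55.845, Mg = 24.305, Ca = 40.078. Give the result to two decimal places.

65.42 percentage points

Fe in Fe₃O₄: molar mass 231.531 g/mol; 3×55.845 = 167.535 g → 72.36 wt%.
Fe in (Mg₀.₇₉Fe₀.₂₁)₅Ca₂Si₈O₂₂(OH)₂: molar mass 845.470 g/mol; 1.05×55.845 = 58.637 g → 6.94 wt%.
Difference = 72.36 − 6.94 = 65.42 percentage points.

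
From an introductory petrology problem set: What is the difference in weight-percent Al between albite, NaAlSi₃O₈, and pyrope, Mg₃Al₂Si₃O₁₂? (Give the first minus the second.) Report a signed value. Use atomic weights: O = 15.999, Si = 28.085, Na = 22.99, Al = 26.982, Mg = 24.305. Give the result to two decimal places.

Al in NaAlSi₃O₈: molar mass 262.219 g/mol; 1×26.982 = 26.982 g → 10.29 wt%.
Al in Mg₃Al₂Si₃O₁₂: molar mass 403.122 g/mol; 2×26.982 = 53.964 g → 13.39 wt%.
Difference = 10.29 − 13.39 = -3.10 percentage points.

-3.10 percentage points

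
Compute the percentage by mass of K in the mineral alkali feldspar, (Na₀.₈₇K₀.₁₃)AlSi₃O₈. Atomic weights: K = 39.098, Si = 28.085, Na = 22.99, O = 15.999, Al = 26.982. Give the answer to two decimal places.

1.92 mass %

Molar mass of (Na₀.₈₇K₀.₁₃)AlSi₃O₈: 0.87*22.99 + 0.13*39.098 + 1*26.982 + 3*28.085 + 8*15.999 = 264.313 g/mol.
Mass of K per formula unit: 0.13 × 39.098 = 5.083 g.
Weight fraction K = 5.083 / 264.313 = 0.0192.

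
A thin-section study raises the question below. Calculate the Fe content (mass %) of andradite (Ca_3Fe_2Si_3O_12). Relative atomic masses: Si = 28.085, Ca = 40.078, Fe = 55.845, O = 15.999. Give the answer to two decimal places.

21.98 mass %

M(Ca_3Fe_2Si_3O_12) = 508.167 g/mol.
Fe contributes 2 × 55.845 = 111.690 g per mole.
111.690/508.167 = 0.2198 → 21.98%.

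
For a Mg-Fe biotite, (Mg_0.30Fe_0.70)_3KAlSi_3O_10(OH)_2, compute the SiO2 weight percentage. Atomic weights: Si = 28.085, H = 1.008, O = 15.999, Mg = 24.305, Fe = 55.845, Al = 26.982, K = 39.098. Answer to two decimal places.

37.28 wt%

Formula mass = 483.488 g/mol.
3 Si → 3.0000 mol SiO2 per formula unit; M(SiO2) = 60.083, so SiO2 mass = 180.249 g.
180.249/483.488 × 100 = 37.28 wt%.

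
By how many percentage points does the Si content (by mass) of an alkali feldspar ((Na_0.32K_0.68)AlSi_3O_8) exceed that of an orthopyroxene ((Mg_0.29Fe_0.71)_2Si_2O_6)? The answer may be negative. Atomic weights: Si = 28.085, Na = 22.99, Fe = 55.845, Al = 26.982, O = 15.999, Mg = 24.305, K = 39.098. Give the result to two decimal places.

7.97 percentage points

M((Na_0.32K_0.68)AlSi_3O_8) = 273.172 g/mol, so wt% Si = 84.255/273.172 × 100 = 30.84%.
M((Mg_0.29Fe_0.71)_2Si_2O_6) = 245.561 g/mol, so wt% Si = 56.170/245.561 × 100 = 22.87%.
30.84 − 22.87 = 7.97 pp.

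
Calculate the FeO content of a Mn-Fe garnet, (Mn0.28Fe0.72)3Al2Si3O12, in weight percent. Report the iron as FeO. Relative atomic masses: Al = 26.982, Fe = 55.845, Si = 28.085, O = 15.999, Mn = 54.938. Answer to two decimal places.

Molar mass of (Mn0.28Fe0.72)3Al2Si3O12 = 0.84×54.938 + 2.16×55.845 + 2×26.982 + 3×28.085 + 12×15.999 = 496.980 g/mol.
Each formula unit contains 2.16 Fe, equivalent to 2.16/1 = 2.1600 mol FeO.
M(FeO) = 1×55.845 + 1×15.999 = 71.844 g/mol.
Mass of FeO per formula unit = 2.1600 × 71.844 = 155.183 g.
FeO wt% = 155.183 / 496.980 × 100 = 31.23%.

31.23 wt%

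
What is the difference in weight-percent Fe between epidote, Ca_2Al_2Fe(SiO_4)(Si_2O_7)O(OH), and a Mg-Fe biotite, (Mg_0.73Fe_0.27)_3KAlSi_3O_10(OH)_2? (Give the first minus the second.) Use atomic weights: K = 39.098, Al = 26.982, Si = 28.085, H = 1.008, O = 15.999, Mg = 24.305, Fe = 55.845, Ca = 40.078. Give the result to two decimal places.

First mineral: 55.845 g Fe in 483.215 g formula = 11.56 wt% Fe.
Second mineral: 45.234 g Fe in 442.801 g formula = 10.22 wt% Fe.
11.56% − 10.22% gives a difference of 1.34 percentage points.

1.34 percentage points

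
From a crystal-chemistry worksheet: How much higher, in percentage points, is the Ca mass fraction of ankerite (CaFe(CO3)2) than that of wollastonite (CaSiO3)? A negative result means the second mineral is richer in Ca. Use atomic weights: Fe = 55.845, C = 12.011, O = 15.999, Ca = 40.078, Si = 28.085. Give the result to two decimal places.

Ca in CaFe(CO3)2: molar mass 215.939 g/mol; 1×40.078 = 40.078 g → 18.56 wt%.
Ca in CaSiO3: molar mass 116.160 g/mol; 1×40.078 = 40.078 g → 34.50 wt%.
Difference = 18.56 − 34.50 = -15.94 percentage points.

-15.94 percentage points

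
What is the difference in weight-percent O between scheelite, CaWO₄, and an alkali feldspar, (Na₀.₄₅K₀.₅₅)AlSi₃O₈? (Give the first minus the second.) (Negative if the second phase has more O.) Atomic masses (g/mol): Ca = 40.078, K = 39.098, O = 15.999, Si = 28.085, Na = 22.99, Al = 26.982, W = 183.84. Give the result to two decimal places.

-24.99 percentage points

First mineral: 63.996 g O in 287.914 g formula = 22.23 wt% O.
Second mineral: 127.992 g O in 271.078 g formula = 47.22 wt% O.
22.23% − 47.22% gives a difference of -24.99 percentage points.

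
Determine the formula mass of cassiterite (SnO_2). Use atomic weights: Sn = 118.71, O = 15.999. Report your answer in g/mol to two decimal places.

Sn: 1 × 118.71 = 118.7100
O: 2 × 15.999 = 31.9980
Summing the contributions gives the formula mass.

150.71 g/mol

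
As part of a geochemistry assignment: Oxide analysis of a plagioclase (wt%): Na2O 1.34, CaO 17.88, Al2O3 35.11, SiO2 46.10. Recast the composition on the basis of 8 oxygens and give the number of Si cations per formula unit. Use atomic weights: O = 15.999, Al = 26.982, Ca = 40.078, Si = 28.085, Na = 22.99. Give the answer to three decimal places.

2.111 Si apfu

1.34 wt% Na2O ÷ 61.979 g/mol = 0.02162 mol, giving 0.04324 Na and 0.02162 O.
17.88 wt% CaO ÷ 56.077 g/mol = 0.31885 mol, giving 0.31885 Ca and 0.31885 O.
35.11 wt% Al2O3 ÷ 101.961 g/mol = 0.34435 mol, giving 0.68870 Al and 1.03305 O.
46.10 wt% SiO2 ÷ 60.083 g/mol = 0.76727 mol, giving 0.76727 Si and 1.53454 O.
Oxygen sums to 2.90806; scaling by 8/2.90806 = 2.75097 puts the formula on 8 O.
Si: 0.76727 × 2.75097 = 2.111 atoms per formula unit.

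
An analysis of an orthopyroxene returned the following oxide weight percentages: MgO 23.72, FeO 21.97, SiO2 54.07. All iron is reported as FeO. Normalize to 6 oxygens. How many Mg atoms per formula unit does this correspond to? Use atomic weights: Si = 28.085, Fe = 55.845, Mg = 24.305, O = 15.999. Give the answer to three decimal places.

1.311 Mg apfu

MgO: 23.72/40.304 = 0.58853 mol → 0.58853 mol Mg, 0.58853 mol O.
FeO: 21.97/71.844 = 0.30580 mol → 0.30580 mol Fe, 0.30580 mol O.
SiO2: 54.07/60.083 = 0.89992 mol → 0.89992 mol Si, 1.79984 mol O.
Total oxygen = 2.69417 mol. Normalization factor = 6/2.69417 = 2.22703.
Mg per 6 O = 0.58853 × 2.22703 = 1.311.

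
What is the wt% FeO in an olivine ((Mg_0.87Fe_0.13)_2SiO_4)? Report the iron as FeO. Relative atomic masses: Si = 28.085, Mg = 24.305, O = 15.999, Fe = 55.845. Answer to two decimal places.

12.55 wt%

M((Mg_0.87Fe_0.13)_2SiO_4) = 148.891 g/mol; M(FeO) = 71.844 g/mol.
Moles FeO per formula unit = 0.26 Fe ÷ 1 = 0.2600.
FeO fraction = (0.2600 × 71.844) / 148.891 = 18.679/148.891 = 0.1255.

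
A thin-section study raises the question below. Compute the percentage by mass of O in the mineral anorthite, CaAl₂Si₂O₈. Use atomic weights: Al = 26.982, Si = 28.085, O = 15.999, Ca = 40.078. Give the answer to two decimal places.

Formula mass = 1·40.078 + 2·26.982 + 2·28.085 + 8·15.999 = 278.204 g/mol, of which 127.992 g is O.
So O makes up 127.992/278.204 = 0.4601 of the mass, i.e. 46.01%.

46.01 weight percent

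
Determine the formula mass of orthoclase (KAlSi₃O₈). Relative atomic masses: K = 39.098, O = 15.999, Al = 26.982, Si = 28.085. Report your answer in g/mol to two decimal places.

278.33 g/mol

The formula mass is the sum 1×39.098 + 1×26.982 + 3×28.085 + 8×15.999.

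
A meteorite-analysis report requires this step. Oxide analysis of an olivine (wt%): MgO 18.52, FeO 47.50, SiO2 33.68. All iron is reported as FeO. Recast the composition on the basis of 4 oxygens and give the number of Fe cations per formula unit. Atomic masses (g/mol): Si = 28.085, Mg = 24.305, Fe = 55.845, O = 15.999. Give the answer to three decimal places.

1.180 Fe apfu

MgO: 18.52/40.304 = 0.45951 mol → 0.45951 mol Mg, 0.45951 mol O.
FeO: 47.50/71.844 = 0.66115 mol → 0.66115 mol Fe, 0.66115 mol O.
SiO2: 33.68/60.083 = 0.56056 mol → 0.56056 mol Si, 1.12112 mol O.
Total oxygen = 2.24178 mol. Normalization factor = 4/2.24178 = 1.78430.
Fe per 4 O = 0.66115 × 1.78430 = 1.180.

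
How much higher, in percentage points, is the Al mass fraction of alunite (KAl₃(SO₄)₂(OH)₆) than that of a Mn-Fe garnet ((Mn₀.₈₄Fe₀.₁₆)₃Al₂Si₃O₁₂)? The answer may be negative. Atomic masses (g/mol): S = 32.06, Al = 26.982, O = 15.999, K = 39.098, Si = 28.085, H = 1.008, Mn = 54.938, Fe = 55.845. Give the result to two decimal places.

Al in KAl₃(SO₄)₂(OH)₆: molar mass 414.198 g/mol; 3×26.982 = 80.946 g → 19.54 wt%.
Al in (Mn₀.₈₄Fe₀.₁₆)₃Al₂Si₃O₁₂: molar mass 495.456 g/mol; 2×26.982 = 53.964 g → 10.89 wt%.
Difference = 19.54 − 10.89 = 8.65 percentage points.

8.65 percentage points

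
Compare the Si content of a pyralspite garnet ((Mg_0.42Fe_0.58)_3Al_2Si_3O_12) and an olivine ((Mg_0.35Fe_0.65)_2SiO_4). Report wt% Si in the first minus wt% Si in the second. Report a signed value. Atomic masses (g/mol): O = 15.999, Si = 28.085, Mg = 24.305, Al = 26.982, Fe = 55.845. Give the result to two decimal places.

M((Mg_0.42Fe_0.58)_3Al_2Si_3O_12) = 458.002 g/mol, so wt% Si = 84.255/458.002 × 100 = 18.40%.
M((Mg_0.35Fe_0.65)_2SiO_4) = 181.693 g/mol, so wt% Si = 28.085/181.693 × 100 = 15.46%.
18.40 − 15.46 = 2.94 pp.

2.94 percentage points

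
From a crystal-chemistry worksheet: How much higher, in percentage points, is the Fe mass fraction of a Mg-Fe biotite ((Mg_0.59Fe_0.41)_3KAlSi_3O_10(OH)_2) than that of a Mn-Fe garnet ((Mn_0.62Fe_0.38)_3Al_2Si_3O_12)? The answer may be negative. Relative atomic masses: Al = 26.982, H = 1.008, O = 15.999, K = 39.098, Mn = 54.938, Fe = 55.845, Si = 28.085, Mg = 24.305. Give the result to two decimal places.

2.23 percentage points

First mineral: 68.689 g Fe in 456.048 g formula = 15.06 wt% Fe.
Second mineral: 63.663 g Fe in 496.055 g formula = 12.83 wt% Fe.
15.06% − 12.83% gives a difference of 2.23 percentage points.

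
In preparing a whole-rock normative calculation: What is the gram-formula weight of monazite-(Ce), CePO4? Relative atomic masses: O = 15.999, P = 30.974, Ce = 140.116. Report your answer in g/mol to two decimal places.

235.09 g/mol

Ce: 1 × 140.116 = 140.1160
P: 1 × 30.974 = 30.9740
O: 4 × 15.999 = 63.9960
Summing the contributions gives the formula mass.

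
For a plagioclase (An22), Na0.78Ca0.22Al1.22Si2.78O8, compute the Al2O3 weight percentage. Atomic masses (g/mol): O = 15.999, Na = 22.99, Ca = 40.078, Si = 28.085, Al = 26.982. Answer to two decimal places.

Molar mass of Na0.78Ca0.22Al1.22Si2.78O8 = 0.78×22.99 + 0.22×40.078 + 1.22×26.982 + 2.78×28.085 + 8×15.999 = 265.736 g/mol.
Each formula unit contains 1.22 Al, equivalent to 1.22/2 = 0.6100 mol Al2O3.
M(Al2O3) = 2×26.982 + 3×15.999 = 101.961 g/mol.
Mass of Al2O3 per formula unit = 0.6100 × 101.961 = 62.196 g.
Al2O3 wt% = 62.196 / 265.736 × 100 = 23.41%.

23.41 wt%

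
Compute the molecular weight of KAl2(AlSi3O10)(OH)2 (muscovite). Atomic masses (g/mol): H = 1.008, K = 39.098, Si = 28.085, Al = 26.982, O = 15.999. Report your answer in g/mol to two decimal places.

M = 1(39.098) + 3(26.982) + 3(28.085) + 12(15.999) + 2(1.008)

398.30 g/mol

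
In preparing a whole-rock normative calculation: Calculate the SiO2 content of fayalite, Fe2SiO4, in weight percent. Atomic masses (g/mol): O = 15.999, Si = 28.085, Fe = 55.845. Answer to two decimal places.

29.49 wt%

Molar mass of Fe2SiO4 = 2×55.845 + 1×28.085 + 4×15.999 = 203.771 g/mol.
Each formula unit contains 1 Si, equivalent to 1/1 = 1.0000 mol SiO2.
M(SiO2) = 1×28.085 + 2×15.999 = 60.083 g/mol.
Mass of SiO2 per formula unit = 1.0000 × 60.083 = 60.083 g.
SiO2 wt% = 60.083 / 203.771 × 100 = 29.49%.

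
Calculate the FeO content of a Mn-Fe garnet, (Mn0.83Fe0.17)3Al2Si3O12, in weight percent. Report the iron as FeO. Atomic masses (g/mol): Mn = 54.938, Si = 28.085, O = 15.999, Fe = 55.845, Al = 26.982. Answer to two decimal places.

M((Mn0.83Fe0.17)3Al2Si3O12) = 495.484 g/mol; M(FeO) = 71.844 g/mol.
Moles FeO per formula unit = 0.51 Fe ÷ 1 = 0.5100.
FeO fraction = (0.5100 × 71.844) / 495.484 = 36.640/495.484 = 0.0739.

7.39 wt%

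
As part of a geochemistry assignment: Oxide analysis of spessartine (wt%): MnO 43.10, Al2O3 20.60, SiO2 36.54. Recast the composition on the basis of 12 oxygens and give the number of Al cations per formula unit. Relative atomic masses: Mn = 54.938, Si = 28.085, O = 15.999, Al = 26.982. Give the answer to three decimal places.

43.10 wt% MnO ÷ 70.937 g/mol = 0.60758 mol, giving 0.60758 Mn and 0.60758 O.
20.60 wt% Al2O3 ÷ 101.961 g/mol = 0.20204 mol, giving 0.40408 Al and 0.60612 O.
36.54 wt% SiO2 ÷ 60.083 g/mol = 0.60816 mol, giving 0.60816 Si and 1.21632 O.
Oxygen sums to 2.43002; scaling by 12/2.43002 = 4.93823 puts the formula on 12 O.
Al: 0.40408 × 4.93823 = 1.995 atoms per formula unit.

1.995 Al apfu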